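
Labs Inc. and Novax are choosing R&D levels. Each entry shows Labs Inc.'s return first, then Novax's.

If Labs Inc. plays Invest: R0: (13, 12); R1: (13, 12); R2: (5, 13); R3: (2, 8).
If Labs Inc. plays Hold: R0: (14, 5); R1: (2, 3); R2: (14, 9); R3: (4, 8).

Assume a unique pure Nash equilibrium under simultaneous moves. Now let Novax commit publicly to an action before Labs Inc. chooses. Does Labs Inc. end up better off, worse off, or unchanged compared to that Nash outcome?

worse off

Backward induction with Novax moving first.
- R0: Labs Inc. compares 13, 14 and picks Hold; Novax would get 5.
- R1: Labs Inc. compares 13, 2 and picks Invest; Novax would get 12.
- R2: Labs Inc. compares 5, 14 and picks Hold; Novax would get 9.
- R3: Labs Inc. compares 2, 4 and picks Hold; Novax would get 8.
Novax's induced payoffs are 5, 12, 9, 8, so Novax commits to R1. Subgame-perfect outcome: (Invest, R1) with payoffs (13, 12).
For the simultaneous game, intersect best replies.
Labs Inc.'s best replies: R0→Hold; R1→Invest; R2→Hold; R3→Hold.
Novax's best replies: Invest→R2; Hold→R2.
Only (Hold, R2) has each player best-responding; Nash payoffs (14, 9).
Labs Inc. earns 13 sequentially versus 14 at the Nash outcome: worse off.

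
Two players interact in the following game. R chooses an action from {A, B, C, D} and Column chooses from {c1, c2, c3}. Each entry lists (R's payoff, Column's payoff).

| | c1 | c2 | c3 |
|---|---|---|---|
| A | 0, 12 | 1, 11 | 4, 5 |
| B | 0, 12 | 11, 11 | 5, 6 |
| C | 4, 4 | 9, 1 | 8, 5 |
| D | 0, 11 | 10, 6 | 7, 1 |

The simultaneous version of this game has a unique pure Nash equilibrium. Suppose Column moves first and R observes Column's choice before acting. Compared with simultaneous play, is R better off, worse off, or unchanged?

Backward induction with Column moving first.
- c1: R compares 0, 0, 4, 0 and picks C; Column would get 4.
- c2: R compares 1, 11, 9, 10 and picks B; Column would get 11.
- c3: R compares 4, 5, 8, 7 and picks C; Column would get 5.
Maximizing over 4, 11, 5, Column chooses c2. Subgame-perfect outcome: (B, c2) with payoffs (11, 11).
Now find the simultaneous Nash equilibrium.
R's best replies: c1→C; c2→B; c3→C.
Column's best replies: A→c1; B→c1; C→c3; D→c1.
The unique mutual best reply is (C, c3), giving (8, 5).
R earns 11 sequentially versus 8 at the Nash outcome: better off.

better off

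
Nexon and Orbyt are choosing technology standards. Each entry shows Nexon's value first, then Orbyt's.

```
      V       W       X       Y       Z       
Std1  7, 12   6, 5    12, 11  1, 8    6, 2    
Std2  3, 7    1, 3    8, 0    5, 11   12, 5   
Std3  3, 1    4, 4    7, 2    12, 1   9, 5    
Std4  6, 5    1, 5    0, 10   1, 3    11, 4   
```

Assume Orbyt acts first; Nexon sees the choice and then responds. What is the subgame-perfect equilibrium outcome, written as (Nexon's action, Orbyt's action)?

(Std1, V)

Backward induction with Orbyt moving first.
- V: Nexon compares 7, 3, 3, 6 and picks Std1; Orbyt would get 12.
- W: Nexon compares 6, 1, 4, 1 and picks Std1; Orbyt would get 5.
- X: Nexon compares 12, 8, 7, 0 and picks Std1; Orbyt would get 11.
- Y: Nexon compares 1, 5, 12, 1 and picks Std3; Orbyt would get 1.
- Z: Nexon compares 6, 12, 9, 11 and picks Std2; Orbyt would get 5.
Maximizing over 12, 5, 11, 1, 5, Orbyt chooses V. Subgame-perfect outcome: (Std1, V) with payoffs (7, 12).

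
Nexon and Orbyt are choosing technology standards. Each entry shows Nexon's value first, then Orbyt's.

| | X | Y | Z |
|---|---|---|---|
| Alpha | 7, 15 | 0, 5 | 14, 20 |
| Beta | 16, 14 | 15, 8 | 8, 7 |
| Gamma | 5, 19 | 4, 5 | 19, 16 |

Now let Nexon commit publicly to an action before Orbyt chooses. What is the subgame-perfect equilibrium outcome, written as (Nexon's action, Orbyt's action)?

(Beta, X)

Orbyt best-responds to each possible Nexon move:
- Alpha → Orbyt plays Z (best of 15, 5, 20); Nexon gets 14.
- Beta → Orbyt plays X (best of 14, 8, 7); Nexon gets 16.
- Gamma → Orbyt plays X (best of 19, 5, 16); Nexon gets 5.
Among 14, 16, 5, the best is 16 at Beta. Subgame-perfect outcome: (Beta, X) with payoffs (16, 14).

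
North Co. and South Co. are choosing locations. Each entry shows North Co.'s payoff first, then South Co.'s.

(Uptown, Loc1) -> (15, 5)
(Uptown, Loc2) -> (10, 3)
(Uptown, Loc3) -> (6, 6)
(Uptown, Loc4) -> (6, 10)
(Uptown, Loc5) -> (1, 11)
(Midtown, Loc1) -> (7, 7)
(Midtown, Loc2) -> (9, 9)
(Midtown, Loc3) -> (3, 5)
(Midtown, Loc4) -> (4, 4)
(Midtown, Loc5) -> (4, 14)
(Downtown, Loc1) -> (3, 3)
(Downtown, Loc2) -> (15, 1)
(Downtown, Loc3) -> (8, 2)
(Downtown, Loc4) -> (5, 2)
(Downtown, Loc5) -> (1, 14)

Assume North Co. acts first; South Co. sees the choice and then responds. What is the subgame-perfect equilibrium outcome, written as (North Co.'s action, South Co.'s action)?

(Midtown, Loc5)

Work backward from South Co.'s decision.
- Uptown: BR = Loc5, leader payoff 1.
- Midtown: BR = Loc5, leader payoff 4.
- Downtown: BR = Loc5, leader payoff 1.
Among 1, 4, 1, the best is 4 at Midtown. Subgame-perfect outcome: (Midtown, Loc5) with payoffs (4, 14).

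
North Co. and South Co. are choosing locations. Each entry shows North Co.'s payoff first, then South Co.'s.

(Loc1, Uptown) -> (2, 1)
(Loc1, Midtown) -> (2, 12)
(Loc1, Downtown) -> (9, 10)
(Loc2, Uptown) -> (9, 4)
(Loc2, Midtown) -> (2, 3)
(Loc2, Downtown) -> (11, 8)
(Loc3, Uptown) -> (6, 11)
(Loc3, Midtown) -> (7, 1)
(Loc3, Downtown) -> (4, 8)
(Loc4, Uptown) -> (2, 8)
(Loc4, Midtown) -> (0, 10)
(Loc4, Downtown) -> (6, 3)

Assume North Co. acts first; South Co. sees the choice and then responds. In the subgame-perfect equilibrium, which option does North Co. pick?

Work backward from South Co.'s decision.
- Loc1: BR = Midtown, leader payoff 2.
- Loc2: BR = Downtown, leader payoff 11.
- Loc3: BR = Uptown, leader payoff 6.
- Loc4: BR = Midtown, leader payoff 0.
North Co.'s induced payoffs are 2, 11, 6, 0, so North Co. commits to Loc2. Subgame-perfect outcome: (Loc2, Downtown) with payoffs (11, 8).

Loc2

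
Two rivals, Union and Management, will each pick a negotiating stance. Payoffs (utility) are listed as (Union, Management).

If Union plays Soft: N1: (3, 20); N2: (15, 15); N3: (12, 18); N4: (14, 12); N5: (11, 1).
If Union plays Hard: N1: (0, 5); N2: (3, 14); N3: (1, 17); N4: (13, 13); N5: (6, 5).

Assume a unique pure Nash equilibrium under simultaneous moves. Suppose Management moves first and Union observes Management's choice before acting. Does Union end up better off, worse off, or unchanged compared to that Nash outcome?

Union best-responds to each possible Management move:
- N1: Union compares 3, 0 and picks Soft; Management would get 20.
- N2: Union compares 15, 3 and picks Soft; Management would get 15.
- N3: Union compares 12, 1 and picks Soft; Management would get 18.
- N4: Union compares 14, 13 and picks Soft; Management would get 12.
- N5: Union compares 11, 6 and picks Soft; Management would get 1.
Maximizing over 20, 15, 18, 12, 1, Management chooses N1. Subgame-perfect outcome: (Soft, N1) with payoffs (3, 20).
Now find the simultaneous Nash equilibrium.
Union's best replies: N1→Soft; N2→Soft; N3→Soft; N4→Soft; N5→Soft.
Management's best replies: Soft→N1; Hard→N3.
The unique mutual best reply is (Soft, N1), giving (3, 20).
Union earns 3 sequentially versus 3 at the Nash outcome: unchanged.

unchanged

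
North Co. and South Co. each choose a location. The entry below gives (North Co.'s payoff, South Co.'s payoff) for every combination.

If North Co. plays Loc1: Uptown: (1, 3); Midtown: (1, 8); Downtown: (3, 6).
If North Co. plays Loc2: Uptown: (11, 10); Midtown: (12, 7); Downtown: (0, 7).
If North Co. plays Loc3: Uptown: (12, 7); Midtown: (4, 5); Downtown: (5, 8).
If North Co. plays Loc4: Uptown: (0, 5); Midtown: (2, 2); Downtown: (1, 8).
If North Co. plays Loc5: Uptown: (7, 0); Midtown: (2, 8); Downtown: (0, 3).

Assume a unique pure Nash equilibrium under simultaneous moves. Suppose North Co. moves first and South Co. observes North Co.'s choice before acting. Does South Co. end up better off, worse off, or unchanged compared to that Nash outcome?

better off

Solve by backward induction (North Co. leads).
- Loc1: South Co. compares 3, 8, 6 and picks Midtown; North Co. would get 1.
- Loc2: South Co. compares 10, 7, 7 and picks Uptown; North Co. would get 11.
- Loc3: South Co. compares 7, 5, 8 and picks Downtown; North Co. would get 5.
- Loc4: South Co. compares 5, 2, 8 and picks Downtown; North Co. would get 1.
- Loc5: South Co. compares 0, 8, 3 and picks Midtown; North Co. would get 2.
Maximizing over 1, 11, 5, 1, 2, North Co. chooses Loc2. Subgame-perfect outcome: (Loc2, Uptown) with payoffs (11, 10).
For the simultaneous game, intersect best replies.
North Co.'s best replies: Uptown→Loc3; Midtown→Loc2; Downtown→Loc3.
South Co.'s best replies: Loc1→Midtown; Loc2→Uptown; Loc3→Downtown; Loc4→Downtown; Loc5→Midtown.
The unique mutual best reply is (Loc3, Downtown), giving (5, 8).
South Co. earns 10 sequentially versus 8 at the Nash outcome: better off.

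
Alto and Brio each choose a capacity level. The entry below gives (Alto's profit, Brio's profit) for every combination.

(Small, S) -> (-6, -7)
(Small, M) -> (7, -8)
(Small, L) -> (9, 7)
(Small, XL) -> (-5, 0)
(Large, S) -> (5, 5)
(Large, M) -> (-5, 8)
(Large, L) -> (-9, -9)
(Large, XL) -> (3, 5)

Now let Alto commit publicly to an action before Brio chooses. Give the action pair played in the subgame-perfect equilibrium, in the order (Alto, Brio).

Brio best-responds to each possible Alto move:
- Small: BR = L, leader payoff 9.
- Large: BR = M, leader payoff -5.
Maximizing over 9, -5, Alto chooses Small. Subgame-perfect outcome: (Small, L) with payoffs (9, 7).

(Small, L)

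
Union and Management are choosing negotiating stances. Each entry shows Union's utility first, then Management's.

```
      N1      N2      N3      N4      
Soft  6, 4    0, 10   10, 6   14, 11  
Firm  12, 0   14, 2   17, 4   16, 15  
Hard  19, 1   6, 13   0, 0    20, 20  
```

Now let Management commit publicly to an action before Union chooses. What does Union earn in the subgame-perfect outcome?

Work backward from Union's decision.
- N1 → Union plays Hard (best of 6, 12, 19); Management gets 1.
- N2 → Union plays Firm (best of 0, 14, 6); Management gets 2.
- N3 → Union plays Firm (best of 10, 17, 0); Management gets 4.
- N4 → Union plays Hard (best of 14, 16, 20); Management gets 20.
Management's induced payoffs are 1, 2, 4, 20, so Management commits to N4. Subgame-perfect outcome: (Hard, N4) with payoffs (20, 20).

20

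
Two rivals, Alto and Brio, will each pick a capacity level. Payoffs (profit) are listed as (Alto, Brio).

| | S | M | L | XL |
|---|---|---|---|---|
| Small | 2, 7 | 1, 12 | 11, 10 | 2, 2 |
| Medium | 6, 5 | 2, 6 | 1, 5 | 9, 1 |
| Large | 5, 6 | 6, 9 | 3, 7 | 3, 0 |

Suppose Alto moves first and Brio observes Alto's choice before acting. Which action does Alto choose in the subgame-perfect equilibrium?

Solve by backward induction (Alto leads).
- Small: BR = M, leader payoff 1.
- Medium: BR = M, leader payoff 2.
- Large: BR = M, leader payoff 6.
Among 1, 2, 6, the best is 6 at Large. Subgame-perfect outcome: (Large, M) with payoffs (6, 9).

Large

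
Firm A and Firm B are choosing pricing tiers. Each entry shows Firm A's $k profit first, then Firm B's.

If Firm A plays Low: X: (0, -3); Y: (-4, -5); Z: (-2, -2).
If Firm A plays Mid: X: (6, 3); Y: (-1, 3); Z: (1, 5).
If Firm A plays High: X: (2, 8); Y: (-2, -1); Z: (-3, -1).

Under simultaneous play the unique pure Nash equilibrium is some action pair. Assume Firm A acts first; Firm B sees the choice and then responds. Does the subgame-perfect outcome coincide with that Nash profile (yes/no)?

Backward induction with Firm A moving first.
- Low → Firm B plays Z (best of -3, -5, -2); Firm A gets -2.
- Mid → Firm B plays Z (best of 3, 3, 5); Firm A gets 1.
- High → Firm B plays X (best of 8, -1, -1); Firm A gets 2.
Among -2, 1, 2, the best is 2 at High. Subgame-perfect outcome: (High, X) with payoffs (2, 8).
For the simultaneous game, intersect best replies.
Firm A's best replies: X→Mid; Y→Mid; Z→Mid.
Firm B's best replies: Low→Z; Mid→Z; High→X.
The unique mutual best reply is (Mid, Z), giving (1, 5).
Sequential outcome (High, X) differs from the Nash profile (Mid, Z).

no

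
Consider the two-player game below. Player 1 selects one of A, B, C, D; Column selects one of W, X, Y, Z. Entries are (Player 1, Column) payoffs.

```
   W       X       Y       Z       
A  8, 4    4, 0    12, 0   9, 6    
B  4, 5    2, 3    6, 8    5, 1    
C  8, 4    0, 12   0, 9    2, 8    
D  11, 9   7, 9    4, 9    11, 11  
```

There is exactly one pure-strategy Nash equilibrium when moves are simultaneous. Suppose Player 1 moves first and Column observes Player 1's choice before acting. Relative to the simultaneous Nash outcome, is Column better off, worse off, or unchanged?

unchanged

Column best-responds to each possible Player 1 move:
- A → Column plays Z (best of 4, 0, 0, 6); Player 1 gets 9.
- B → Column plays Y (best of 5, 3, 8, 1); Player 1 gets 6.
- C → Column plays X (best of 4, 12, 9, 8); Player 1 gets 0.
- D → Column plays Z (best of 9, 9, 9, 11); Player 1 gets 11.
Player 1's induced payoffs are 9, 6, 0, 11, so Player 1 commits to D. Subgame-perfect outcome: (D, Z) with payoffs (11, 11).
For the simultaneous game, intersect best replies.
Player 1's best replies: W→D; X→D; Y→A; Z→D.
Column's best replies: A→Z; B→Y; C→X; D→Z.
The unique mutual best reply is (D, Z), giving (11, 11).
Column earns 11 sequentially versus 11 at the Nash outcome: unchanged.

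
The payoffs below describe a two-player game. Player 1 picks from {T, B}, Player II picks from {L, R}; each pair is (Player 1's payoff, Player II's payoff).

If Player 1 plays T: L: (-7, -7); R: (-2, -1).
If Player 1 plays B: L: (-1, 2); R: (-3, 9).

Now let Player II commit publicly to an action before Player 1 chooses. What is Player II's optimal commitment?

L

Work backward from Player 1's decision.
- L → Player 1 plays B (best of -7, -1); Player II gets 2.
- R → Player 1 plays T (best of -2, -3); Player II gets -1.
Player II's induced payoffs are 2, -1, so Player II commits to L. Subgame-perfect outcome: (B, L) with payoffs (-1, 2).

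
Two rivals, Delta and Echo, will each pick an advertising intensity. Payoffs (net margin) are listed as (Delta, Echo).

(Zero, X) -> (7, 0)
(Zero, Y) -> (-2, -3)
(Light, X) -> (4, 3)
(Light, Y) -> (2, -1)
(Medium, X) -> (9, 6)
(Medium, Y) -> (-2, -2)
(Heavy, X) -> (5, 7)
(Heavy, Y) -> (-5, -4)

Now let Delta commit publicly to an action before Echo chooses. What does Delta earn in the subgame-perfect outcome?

Work backward from Echo's decision.
- Zero: BR = X, leader payoff 7.
- Light: BR = X, leader payoff 4.
- Medium: BR = X, leader payoff 9.
- Heavy: BR = X, leader payoff 5.
Maximizing over 7, 4, 9, 5, Delta chooses Medium. Subgame-perfect outcome: (Medium, X) with payoffs (9, 6).

9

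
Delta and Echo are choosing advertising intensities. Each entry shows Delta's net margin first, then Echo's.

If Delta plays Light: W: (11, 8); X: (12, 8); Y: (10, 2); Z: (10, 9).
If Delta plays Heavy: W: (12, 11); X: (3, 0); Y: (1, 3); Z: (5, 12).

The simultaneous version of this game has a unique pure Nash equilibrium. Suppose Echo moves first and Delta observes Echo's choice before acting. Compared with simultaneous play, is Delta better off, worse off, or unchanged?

better off

Backward induction with Echo moving first.
- W: Delta compares 11, 12 and picks Heavy; Echo would get 11.
- X: Delta compares 12, 3 and picks Light; Echo would get 8.
- Y: Delta compares 10, 1 and picks Light; Echo would get 2.
- Z: Delta compares 10, 5 and picks Light; Echo would get 9.
Among 11, 8, 2, 9, the best is 11 at W. Subgame-perfect outcome: (Heavy, W) with payoffs (12, 11).
Under simultaneous play:
Delta's best replies: W→Heavy; X→Light; Y→Light; Z→Light.
Echo's best replies: Light→Z; Heavy→Z.
Only (Light, Z) has each player best-responding; Nash payoffs (10, 9).
Delta earns 12 sequentially versus 10 at the Nash outcome: better off.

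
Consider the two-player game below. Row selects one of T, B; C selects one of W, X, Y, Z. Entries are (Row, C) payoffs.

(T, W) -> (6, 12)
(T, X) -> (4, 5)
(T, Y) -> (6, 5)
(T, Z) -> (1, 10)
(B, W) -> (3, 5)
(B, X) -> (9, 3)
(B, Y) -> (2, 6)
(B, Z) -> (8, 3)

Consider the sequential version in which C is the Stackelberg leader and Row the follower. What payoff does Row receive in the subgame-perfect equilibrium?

6

Row best-responds to each possible C move:
- W → Row plays T (best of 6, 3); C gets 12.
- X → Row plays B (best of 4, 9); C gets 3.
- Y → Row plays T (best of 6, 2); C gets 5.
- Z → Row plays B (best of 1, 8); C gets 3.
Maximizing over 12, 3, 5, 3, C chooses W. Subgame-perfect outcome: (T, W) with payoffs (6, 12).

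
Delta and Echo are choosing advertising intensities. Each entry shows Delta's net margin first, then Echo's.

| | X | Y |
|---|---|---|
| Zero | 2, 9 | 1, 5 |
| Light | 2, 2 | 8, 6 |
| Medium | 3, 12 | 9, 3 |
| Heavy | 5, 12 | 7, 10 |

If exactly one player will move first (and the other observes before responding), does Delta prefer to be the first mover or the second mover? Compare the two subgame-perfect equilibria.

first

If Delta leads: Echo's best replies are Zero→X, Light→Y, Medium→X, Heavy→X; Delta's induced payoffs 2, 8, 3, 5; outcome (Light, Y), payoffs (8, 6).
If Echo leads: Delta's best replies are X→Heavy, Y→Medium; Echo's induced payoffs 12, 3; outcome (Heavy, X), payoffs (5, 12).
Delta gets 8 moving first and 5 moving second, so Delta prefers to move first.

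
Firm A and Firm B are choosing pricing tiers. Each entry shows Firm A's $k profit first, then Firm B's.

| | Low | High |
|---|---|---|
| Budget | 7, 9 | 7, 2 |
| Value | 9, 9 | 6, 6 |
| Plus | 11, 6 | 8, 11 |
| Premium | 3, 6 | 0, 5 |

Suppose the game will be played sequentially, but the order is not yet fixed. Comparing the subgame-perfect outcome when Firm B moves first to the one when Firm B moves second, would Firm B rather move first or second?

If Firm A leads: Firm B's best replies are Budget→Low, Value→Low, Plus→High, Premium→Low; Firm A's induced payoffs 7, 9, 8, 3; outcome (Value, Low), payoffs (9, 9).
If Firm B leads: Firm A's best replies are Low→Plus, High→Plus; Firm B's induced payoffs 6, 11; outcome (Plus, High), payoffs (8, 11).
Firm B gets 11 moving first and 9 moving second, so Firm B prefers to move first.

first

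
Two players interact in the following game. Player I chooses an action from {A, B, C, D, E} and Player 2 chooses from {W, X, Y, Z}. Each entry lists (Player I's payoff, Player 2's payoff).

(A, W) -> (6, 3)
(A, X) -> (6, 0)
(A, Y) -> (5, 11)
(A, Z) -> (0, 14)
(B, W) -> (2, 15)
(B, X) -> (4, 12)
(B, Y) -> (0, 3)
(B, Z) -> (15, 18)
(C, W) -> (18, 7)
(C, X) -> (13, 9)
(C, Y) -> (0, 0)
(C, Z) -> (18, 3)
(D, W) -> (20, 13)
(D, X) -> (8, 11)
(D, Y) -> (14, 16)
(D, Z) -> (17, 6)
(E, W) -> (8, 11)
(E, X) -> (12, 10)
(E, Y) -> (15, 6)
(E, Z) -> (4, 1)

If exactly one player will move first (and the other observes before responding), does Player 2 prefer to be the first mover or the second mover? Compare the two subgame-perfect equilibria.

If Player I leads: Player 2's best replies are A→Z, B→Z, C→X, D→Y, E→W; Player I's induced payoffs 0, 15, 13, 14, 8; outcome (B, Z), payoffs (15, 18).
If Player 2 leads: Player I's best replies are W→D, X→C, Y→E, Z→C; Player 2's induced payoffs 13, 9, 6, 3; outcome (D, W), payoffs (20, 13).
Player 2 gets 13 moving first and 18 moving second, so Player 2 prefers to move second.

second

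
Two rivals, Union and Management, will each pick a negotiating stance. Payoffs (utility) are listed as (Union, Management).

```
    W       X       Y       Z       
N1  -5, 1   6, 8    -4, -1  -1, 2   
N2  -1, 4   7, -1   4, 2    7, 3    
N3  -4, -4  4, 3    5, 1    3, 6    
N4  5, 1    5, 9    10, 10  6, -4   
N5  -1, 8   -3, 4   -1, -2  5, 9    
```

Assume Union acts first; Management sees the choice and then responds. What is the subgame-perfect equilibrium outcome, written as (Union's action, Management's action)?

Solve by backward induction (Union leads).
- N1: BR = X, leader payoff 6.
- N2: BR = W, leader payoff -1.
- N3: BR = Z, leader payoff 3.
- N4: BR = Y, leader payoff 10.
- N5: BR = Z, leader payoff 5.
Maximizing over 6, -1, 3, 10, 5, Union chooses N4. Subgame-perfect outcome: (N4, Y) with payoffs (10, 10).

(N4, Y)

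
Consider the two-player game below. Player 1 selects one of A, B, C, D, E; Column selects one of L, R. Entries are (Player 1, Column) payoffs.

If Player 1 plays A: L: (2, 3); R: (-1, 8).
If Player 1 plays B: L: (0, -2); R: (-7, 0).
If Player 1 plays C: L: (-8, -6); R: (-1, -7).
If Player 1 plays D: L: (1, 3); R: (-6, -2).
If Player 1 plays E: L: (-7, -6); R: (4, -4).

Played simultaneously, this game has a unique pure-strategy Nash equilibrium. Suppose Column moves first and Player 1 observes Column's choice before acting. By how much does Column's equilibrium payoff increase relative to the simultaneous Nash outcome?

7

Solve by backward induction (Column leads).
- L → Player 1 plays A (best of 2, 0, -8, 1, -7); Column gets 3.
- R → Player 1 plays E (best of -1, -7, -1, -6, 4); Column gets -4.
Maximizing over 3, -4, Column chooses L. Subgame-perfect outcome: (A, L) with payoffs (2, 3).
Under simultaneous play:
Player 1's best replies: L→A; R→E.
Column's best replies: A→R; B→R; C→L; D→L; E→R.
The unique mutual best reply is (E, R), giving (4, -4).
Column's commitment gain: 3 − -4 = 7.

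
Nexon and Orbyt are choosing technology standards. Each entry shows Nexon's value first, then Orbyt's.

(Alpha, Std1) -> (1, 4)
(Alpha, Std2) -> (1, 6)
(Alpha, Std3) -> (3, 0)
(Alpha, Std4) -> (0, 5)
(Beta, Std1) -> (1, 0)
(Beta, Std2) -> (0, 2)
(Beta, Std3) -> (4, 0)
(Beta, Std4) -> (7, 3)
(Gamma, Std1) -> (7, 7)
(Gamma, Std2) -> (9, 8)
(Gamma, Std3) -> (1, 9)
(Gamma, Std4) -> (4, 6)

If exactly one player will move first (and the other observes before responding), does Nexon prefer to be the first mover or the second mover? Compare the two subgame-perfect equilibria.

If Nexon leads: Orbyt's best replies are Alpha→Std2, Beta→Std4, Gamma→Std3; Nexon's induced payoffs 1, 7, 1; outcome (Beta, Std4), payoffs (7, 3).
If Orbyt leads: Nexon's best replies are Std1→Gamma, Std2→Gamma, Std3→Beta, Std4→Beta; Orbyt's induced payoffs 7, 8, 0, 3; outcome (Gamma, Std2), payoffs (9, 8).
Nexon gets 7 moving first and 9 moving second, so Nexon prefers to move second.

second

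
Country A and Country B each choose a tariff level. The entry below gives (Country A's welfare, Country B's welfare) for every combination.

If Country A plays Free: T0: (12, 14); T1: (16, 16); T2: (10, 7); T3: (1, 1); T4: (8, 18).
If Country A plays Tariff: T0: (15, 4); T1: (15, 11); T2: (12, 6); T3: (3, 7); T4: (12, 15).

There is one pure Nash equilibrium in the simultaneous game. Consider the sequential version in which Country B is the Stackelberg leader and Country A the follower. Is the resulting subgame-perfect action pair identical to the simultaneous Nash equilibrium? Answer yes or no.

Solve by backward induction (Country B leads).
- T0 → Country A plays Tariff (best of 12, 15); Country B gets 4.
- T1 → Country A plays Free (best of 16, 15); Country B gets 16.
- T2 → Country A plays Tariff (best of 10, 12); Country B gets 6.
- T3 → Country A plays Tariff (best of 1, 3); Country B gets 7.
- T4 → Country A plays Tariff (best of 8, 12); Country B gets 15.
Maximizing over 4, 16, 6, 7, 15, Country B chooses T1. Subgame-perfect outcome: (Free, T1) with payoffs (16, 16).
Under simultaneous play:
Country A's best replies: T0→Tariff; T1→Free; T2→Tariff; T3→Tariff; T4→Tariff.
Country B's best replies: Free→T4; Tariff→T4.
The unique mutual best reply is (Tariff, T4), giving (12, 15).
Sequential outcome (Free, T1) differs from the Nash profile (Tariff, T4).

no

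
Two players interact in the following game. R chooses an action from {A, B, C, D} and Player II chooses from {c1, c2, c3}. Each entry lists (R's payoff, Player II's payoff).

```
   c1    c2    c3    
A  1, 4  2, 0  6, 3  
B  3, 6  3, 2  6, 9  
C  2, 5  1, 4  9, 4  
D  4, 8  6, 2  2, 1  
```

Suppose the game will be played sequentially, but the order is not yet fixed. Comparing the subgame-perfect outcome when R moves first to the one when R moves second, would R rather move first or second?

first

If R leads: Player II's best replies are A→c1, B→c3, C→c1, D→c1; R's induced payoffs 1, 6, 2, 4; outcome (B, c3), payoffs (6, 9).
If Player II leads: R's best replies are c1→D, c2→D, c3→C; Player II's induced payoffs 8, 2, 4; outcome (D, c1), payoffs (4, 8).
R gets 6 moving first and 4 moving second, so R prefers to move first.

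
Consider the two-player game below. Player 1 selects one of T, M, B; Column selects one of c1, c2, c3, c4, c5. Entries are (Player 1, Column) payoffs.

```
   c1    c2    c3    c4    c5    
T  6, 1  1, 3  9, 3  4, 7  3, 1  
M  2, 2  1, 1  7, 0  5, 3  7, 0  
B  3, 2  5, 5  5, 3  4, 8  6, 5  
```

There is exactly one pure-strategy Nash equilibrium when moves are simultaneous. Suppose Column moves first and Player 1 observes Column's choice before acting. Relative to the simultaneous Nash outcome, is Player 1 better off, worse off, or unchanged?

Work backward from Player 1's decision.
- c1: Player 1 compares 6, 2, 3 and picks T; Column would get 1.
- c2: Player 1 compares 1, 1, 5 and picks B; Column would get 5.
- c3: Player 1 compares 9, 7, 5 and picks T; Column would get 3.
- c4: Player 1 compares 4, 5, 4 and picks M; Column would get 3.
- c5: Player 1 compares 3, 7, 6 and picks M; Column would get 0.
Column's induced payoffs are 1, 5, 3, 3, 0, so Column commits to c2. Subgame-perfect outcome: (B, c2) with payoffs (5, 5).
Under simultaneous play:
Player 1's best replies: c1→T; c2→B; c3→T; c4→M; c5→M.
Column's best replies: T→c4; M→c4; B→c4.
The unique mutual best reply is (M, c4), giving (5, 3).
Player 1 earns 5 sequentially versus 5 at the Nash outcome: unchanged.

unchanged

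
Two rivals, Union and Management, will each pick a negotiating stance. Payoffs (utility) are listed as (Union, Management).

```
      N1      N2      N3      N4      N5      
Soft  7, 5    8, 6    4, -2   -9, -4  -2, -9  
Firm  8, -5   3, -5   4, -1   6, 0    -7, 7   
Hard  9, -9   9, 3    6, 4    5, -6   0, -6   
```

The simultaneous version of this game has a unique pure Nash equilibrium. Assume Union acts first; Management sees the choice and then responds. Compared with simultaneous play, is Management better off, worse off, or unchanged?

Management best-responds to each possible Union move:
- Soft: BR = N2, leader payoff 8.
- Firm: BR = N5, leader payoff -7.
- Hard: BR = N3, leader payoff 6.
Maximizing over 8, -7, 6, Union chooses Soft. Subgame-perfect outcome: (Soft, N2) with payoffs (8, 6).
Under simultaneous play:
Union's best replies: N1→Hard; N2→Hard; N3→Hard; N4→Firm; N5→Hard.
Management's best replies: Soft→N2; Firm→N5; Hard→N3.
The unique mutual best reply is (Hard, N3), giving (6, 4).
Management earns 6 sequentially versus 4 at the Nash outcome: better off.

better off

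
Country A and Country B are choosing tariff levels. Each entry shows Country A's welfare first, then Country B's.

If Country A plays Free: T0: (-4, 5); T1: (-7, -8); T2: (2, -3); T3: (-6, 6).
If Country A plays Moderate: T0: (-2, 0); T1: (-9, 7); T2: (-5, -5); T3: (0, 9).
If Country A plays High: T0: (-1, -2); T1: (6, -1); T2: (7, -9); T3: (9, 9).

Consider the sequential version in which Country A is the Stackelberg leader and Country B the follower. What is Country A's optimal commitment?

Backward induction with Country A moving first.
- Free → Country B plays T3 (best of 5, -8, -3, 6); Country A gets -6.
- Moderate → Country B plays T3 (best of 0, 7, -5, 9); Country A gets 0.
- High → Country B plays T3 (best of -2, -1, -9, 9); Country A gets 9.
Maximizing over -6, 0, 9, Country A chooses High. Subgame-perfect outcome: (High, T3) with payoffs (9, 9).

High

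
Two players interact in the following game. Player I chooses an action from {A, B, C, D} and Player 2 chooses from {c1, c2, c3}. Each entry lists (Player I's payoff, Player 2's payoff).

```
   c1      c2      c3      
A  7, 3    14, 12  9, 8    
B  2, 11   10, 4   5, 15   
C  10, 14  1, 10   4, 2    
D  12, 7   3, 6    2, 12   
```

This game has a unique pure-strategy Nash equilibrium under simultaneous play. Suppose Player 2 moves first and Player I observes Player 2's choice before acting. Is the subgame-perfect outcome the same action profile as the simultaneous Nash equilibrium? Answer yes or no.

Work backward from Player I's decision.
- c1 → Player I plays D (best of 7, 2, 10, 12); Player 2 gets 7.
- c2 → Player I plays A (best of 14, 10, 1, 3); Player 2 gets 12.
- c3 → Player I plays A (best of 9, 5, 4, 2); Player 2 gets 8.
Among 7, 12, 8, the best is 12 at c2. Subgame-perfect outcome: (A, c2) with payoffs (14, 12).
Under simultaneous play:
Player I's best replies: c1→D; c2→A; c3→A.
Player 2's best replies: A→c2; B→c3; C→c1; D→c3.
The unique mutual best reply is (A, c2), giving (14, 12).
Sequential outcome (A, c2) coincides with the Nash profile (A, c2).

yes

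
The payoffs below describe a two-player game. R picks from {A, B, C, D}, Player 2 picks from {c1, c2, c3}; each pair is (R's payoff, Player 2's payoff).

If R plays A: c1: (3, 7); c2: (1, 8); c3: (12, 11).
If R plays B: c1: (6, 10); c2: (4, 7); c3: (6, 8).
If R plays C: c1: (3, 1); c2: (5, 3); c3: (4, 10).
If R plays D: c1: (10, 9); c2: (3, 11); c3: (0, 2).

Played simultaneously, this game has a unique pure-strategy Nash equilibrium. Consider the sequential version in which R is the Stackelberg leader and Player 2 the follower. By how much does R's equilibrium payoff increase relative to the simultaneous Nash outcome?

Work backward from Player 2's decision.
- A → Player 2 plays c3 (best of 7, 8, 11); R gets 12.
- B → Player 2 plays c1 (best of 10, 7, 8); R gets 6.
- C → Player 2 plays c3 (best of 1, 3, 10); R gets 4.
- D → Player 2 plays c2 (best of 9, 11, 2); R gets 3.
R's induced payoffs are 12, 6, 4, 3, so R commits to A. Subgame-perfect outcome: (A, c3) with payoffs (12, 11).
Under simultaneous play:
R's best replies: c1→D; c2→C; c3→A.
Player 2's best replies: A→c3; B→c1; C→c3; D→c2.
The unique mutual best reply is (A, c3), giving (12, 11).
R's commitment gain: 12 − 12 = 0.

0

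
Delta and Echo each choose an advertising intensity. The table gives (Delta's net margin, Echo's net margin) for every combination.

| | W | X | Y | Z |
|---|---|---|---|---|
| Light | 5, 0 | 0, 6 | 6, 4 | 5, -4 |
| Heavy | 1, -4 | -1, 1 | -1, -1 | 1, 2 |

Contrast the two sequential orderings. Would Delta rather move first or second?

If Delta leads: Echo's best replies are Light→X, Heavy→Z; Delta's induced payoffs 0, 1; outcome (Heavy, Z), payoffs (1, 2).
If Echo leads: Delta's best replies are W→Light, X→Light, Y→Light, Z→Light; Echo's induced payoffs 0, 6, 4, -4; outcome (Light, X), payoffs (0, 6).
Delta gets 1 moving first and 0 moving second, so Delta prefers to move first.

first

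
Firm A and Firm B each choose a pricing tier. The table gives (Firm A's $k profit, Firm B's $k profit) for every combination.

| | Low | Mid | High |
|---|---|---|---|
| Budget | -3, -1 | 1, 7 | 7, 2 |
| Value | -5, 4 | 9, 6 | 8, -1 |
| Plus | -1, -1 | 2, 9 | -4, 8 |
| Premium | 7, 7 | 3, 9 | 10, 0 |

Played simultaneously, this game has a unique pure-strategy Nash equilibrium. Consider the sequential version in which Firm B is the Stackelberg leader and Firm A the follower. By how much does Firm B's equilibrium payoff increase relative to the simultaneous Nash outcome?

1

Solve by backward induction (Firm B leads).
- Low: BR = Premium, leader payoff 7.
- Mid: BR = Value, leader payoff 6.
- High: BR = Premium, leader payoff 0.
Firm B's induced payoffs are 7, 6, 0, so Firm B commits to Low. Subgame-perfect outcome: (Premium, Low) with payoffs (7, 7).
Now find the simultaneous Nash equilibrium.
Firm A's best replies: Low→Premium; Mid→Value; High→Premium.
Firm B's best replies: Budget→Mid; Value→Mid; Plus→Mid; Premium→Mid.
The unique mutual best reply is (Value, Mid), giving (9, 6).
Firm B's commitment gain: 7 − 6 = 1.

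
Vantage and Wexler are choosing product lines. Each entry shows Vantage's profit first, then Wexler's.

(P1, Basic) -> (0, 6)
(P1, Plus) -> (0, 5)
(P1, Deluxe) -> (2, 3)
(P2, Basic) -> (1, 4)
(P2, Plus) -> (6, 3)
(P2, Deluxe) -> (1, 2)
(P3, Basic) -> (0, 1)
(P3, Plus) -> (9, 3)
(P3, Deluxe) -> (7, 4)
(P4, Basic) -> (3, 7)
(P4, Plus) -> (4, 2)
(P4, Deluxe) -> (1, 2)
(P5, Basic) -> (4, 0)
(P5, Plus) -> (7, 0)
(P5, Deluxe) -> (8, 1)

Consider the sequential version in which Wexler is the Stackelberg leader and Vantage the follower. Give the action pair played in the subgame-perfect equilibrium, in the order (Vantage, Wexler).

Backward induction with Wexler moving first.
- Basic: Vantage compares 0, 1, 0, 3, 4 and picks P5; Wexler would get 0.
- Plus: Vantage compares 0, 6, 9, 4, 7 and picks P3; Wexler would get 3.
- Deluxe: Vantage compares 2, 1, 7, 1, 8 and picks P5; Wexler would get 1.
Among 0, 3, 1, the best is 3 at Plus. Subgame-perfect outcome: (P3, Plus) with payoffs (9, 3).

(P3, Plus)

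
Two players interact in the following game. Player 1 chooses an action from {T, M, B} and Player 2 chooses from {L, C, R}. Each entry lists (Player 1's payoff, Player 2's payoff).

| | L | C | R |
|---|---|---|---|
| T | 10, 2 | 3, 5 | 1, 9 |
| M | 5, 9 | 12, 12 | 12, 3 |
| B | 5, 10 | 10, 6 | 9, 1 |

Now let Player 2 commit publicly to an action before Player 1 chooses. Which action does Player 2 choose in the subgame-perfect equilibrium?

Backward induction with Player 2 moving first.
- L: BR = T, leader payoff 2.
- C: BR = M, leader payoff 12.
- R: BR = M, leader payoff 3.
Among 2, 12, 3, the best is 12 at C. Subgame-perfect outcome: (M, C) with payoffs (12, 12).

C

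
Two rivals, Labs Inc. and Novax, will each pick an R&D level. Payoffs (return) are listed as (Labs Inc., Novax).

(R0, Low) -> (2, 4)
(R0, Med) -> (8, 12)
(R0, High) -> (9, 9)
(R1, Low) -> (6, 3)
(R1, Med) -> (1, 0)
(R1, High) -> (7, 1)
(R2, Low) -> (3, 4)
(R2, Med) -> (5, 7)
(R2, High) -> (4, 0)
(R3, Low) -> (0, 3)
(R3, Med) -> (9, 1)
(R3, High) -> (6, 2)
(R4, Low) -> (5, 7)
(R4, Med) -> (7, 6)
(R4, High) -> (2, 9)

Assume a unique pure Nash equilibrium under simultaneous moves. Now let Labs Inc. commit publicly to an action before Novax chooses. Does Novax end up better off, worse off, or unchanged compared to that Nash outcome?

better off

Backward induction with Labs Inc. moving first.
- R0: BR = Med, leader payoff 8.
- R1: BR = Low, leader payoff 6.
- R2: BR = Med, leader payoff 5.
- R3: BR = Low, leader payoff 0.
- R4: BR = High, leader payoff 2.
Maximizing over 8, 6, 5, 0, 2, Labs Inc. chooses R0. Subgame-perfect outcome: (R0, Med) with payoffs (8, 12).
For the simultaneous game, intersect best replies.
Labs Inc.'s best replies: Low→R1; Med→R3; High→R0.
Novax's best replies: R0→Med; R1→Low; R2→Med; R3→Low; R4→High.
Only (R1, Low) has each player best-responding; Nash payoffs (6, 3).
Novax earns 12 sequentially versus 3 at the Nash outcome: better off.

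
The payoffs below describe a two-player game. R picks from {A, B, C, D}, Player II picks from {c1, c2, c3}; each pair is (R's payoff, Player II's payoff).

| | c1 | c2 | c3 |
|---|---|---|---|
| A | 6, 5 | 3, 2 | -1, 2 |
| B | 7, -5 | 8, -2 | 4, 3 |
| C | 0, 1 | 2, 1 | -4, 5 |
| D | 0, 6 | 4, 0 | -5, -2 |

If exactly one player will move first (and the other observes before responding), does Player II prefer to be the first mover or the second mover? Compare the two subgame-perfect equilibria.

If R leads: Player II's best replies are A→c1, B→c3, C→c3, D→c1; R's induced payoffs 6, 4, -4, 0; outcome (A, c1), payoffs (6, 5).
If Player II leads: R's best replies are c1→B, c2→B, c3→B; Player II's induced payoffs -5, -2, 3; outcome (B, c3), payoffs (4, 3).
Player II gets 3 moving first and 5 moving second, so Player II prefers to move second.

second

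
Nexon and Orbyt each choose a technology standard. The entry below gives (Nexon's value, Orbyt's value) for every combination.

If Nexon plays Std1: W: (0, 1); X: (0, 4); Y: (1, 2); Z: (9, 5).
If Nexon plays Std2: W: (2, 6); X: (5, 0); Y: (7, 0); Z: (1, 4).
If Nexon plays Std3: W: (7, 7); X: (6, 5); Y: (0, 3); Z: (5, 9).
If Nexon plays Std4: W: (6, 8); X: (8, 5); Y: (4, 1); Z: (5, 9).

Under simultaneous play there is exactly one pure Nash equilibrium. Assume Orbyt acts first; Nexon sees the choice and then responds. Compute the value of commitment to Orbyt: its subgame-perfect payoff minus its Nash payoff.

2

Work backward from Nexon's decision.
- W: Nexon compares 0, 2, 7, 6 and picks Std3; Orbyt would get 7.
- X: Nexon compares 0, 5, 6, 8 and picks Std4; Orbyt would get 5.
- Y: Nexon compares 1, 7, 0, 4 and picks Std2; Orbyt would get 0.
- Z: Nexon compares 9, 1, 5, 5 and picks Std1; Orbyt would get 5.
Orbyt's induced payoffs are 7, 5, 0, 5, so Orbyt commits to W. Subgame-perfect outcome: (Std3, W) with payoffs (7, 7).
For the simultaneous game, intersect best replies.
Nexon's best replies: W→Std3; X→Std4; Y→Std2; Z→Std1.
Orbyt's best replies: Std1→Z; Std2→W; Std3→Z; Std4→Z.
Only (Std1, Z) has each player best-responding; Nash payoffs (9, 5).
Orbyt's commitment gain: 7 − 5 = 2.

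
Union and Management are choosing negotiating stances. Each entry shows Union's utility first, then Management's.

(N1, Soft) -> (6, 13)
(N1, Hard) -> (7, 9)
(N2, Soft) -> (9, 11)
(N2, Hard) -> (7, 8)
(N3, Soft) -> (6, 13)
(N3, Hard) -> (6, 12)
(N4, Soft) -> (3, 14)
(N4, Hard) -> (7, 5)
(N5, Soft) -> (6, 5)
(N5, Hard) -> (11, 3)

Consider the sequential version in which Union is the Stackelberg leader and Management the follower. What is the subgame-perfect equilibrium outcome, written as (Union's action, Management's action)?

(N2, Soft)

Work backward from Management's decision.
- N1 → Management plays Soft (best of 13, 9); Union gets 6.
- N2 → Management plays Soft (best of 11, 8); Union gets 9.
- N3 → Management plays Soft (best of 13, 12); Union gets 6.
- N4 → Management plays Soft (best of 14, 5); Union gets 3.
- N5 → Management plays Soft (best of 5, 3); Union gets 6.
Maximizing over 6, 9, 6, 3, 6, Union chooses N2. Subgame-perfect outcome: (N2, Soft) with payoffs (9, 11).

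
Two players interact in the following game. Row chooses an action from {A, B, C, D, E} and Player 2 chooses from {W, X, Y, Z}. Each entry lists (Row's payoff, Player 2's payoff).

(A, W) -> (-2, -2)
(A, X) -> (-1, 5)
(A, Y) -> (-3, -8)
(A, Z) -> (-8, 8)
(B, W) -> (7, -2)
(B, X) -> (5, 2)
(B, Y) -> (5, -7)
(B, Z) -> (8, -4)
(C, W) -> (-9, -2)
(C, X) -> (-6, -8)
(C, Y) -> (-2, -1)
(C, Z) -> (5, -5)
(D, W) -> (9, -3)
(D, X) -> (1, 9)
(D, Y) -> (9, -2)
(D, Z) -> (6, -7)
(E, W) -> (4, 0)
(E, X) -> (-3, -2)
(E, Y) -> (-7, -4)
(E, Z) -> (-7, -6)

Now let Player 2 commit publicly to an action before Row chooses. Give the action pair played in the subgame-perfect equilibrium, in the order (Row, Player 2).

(B, X)

Backward induction with Player 2 moving first.
- W: Row compares -2, 7, -9, 9, 4 and picks D; Player 2 would get -3.
- X: Row compares -1, 5, -6, 1, -3 and picks B; Player 2 would get 2.
- Y: Row compares -3, 5, -2, 9, -7 and picks D; Player 2 would get -2.
- Z: Row compares -8, 8, 5, 6, -7 and picks B; Player 2 would get -4.
Maximizing over -3, 2, -2, -4, Player 2 chooses X. Subgame-perfect outcome: (B, X) with payoffs (5, 2).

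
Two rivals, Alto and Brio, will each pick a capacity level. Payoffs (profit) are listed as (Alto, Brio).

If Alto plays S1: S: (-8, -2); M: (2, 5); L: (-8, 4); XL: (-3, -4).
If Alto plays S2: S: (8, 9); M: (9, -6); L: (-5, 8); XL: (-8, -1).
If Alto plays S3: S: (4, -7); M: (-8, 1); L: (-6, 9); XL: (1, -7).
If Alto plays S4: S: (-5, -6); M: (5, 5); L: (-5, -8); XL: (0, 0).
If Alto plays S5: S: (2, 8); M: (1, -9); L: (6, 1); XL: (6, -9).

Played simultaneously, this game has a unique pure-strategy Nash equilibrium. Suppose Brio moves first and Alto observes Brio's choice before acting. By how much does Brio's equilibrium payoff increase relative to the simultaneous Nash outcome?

0

Alto best-responds to each possible Brio move:
- S → Alto plays S2 (best of -8, 8, 4, -5, 2); Brio gets 9.
- M → Alto plays S2 (best of 2, 9, -8, 5, 1); Brio gets -6.
- L → Alto plays S5 (best of -8, -5, -6, -5, 6); Brio gets 1.
- XL → Alto plays S5 (best of -3, -8, 1, 0, 6); Brio gets -9.
Brio's induced payoffs are 9, -6, 1, -9, so Brio commits to S. Subgame-perfect outcome: (S2, S) with payoffs (8, 9).
For the simultaneous game, intersect best replies.
Alto's best replies: S→S2; M→S2; L→S5; XL→S5.
Brio's best replies: S1→M; S2→S; S3→L; S4→M; S5→S.
Only (S2, S) has each player best-responding; Nash payoffs (8, 9).
Brio's commitment gain: 9 − 9 = 0.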